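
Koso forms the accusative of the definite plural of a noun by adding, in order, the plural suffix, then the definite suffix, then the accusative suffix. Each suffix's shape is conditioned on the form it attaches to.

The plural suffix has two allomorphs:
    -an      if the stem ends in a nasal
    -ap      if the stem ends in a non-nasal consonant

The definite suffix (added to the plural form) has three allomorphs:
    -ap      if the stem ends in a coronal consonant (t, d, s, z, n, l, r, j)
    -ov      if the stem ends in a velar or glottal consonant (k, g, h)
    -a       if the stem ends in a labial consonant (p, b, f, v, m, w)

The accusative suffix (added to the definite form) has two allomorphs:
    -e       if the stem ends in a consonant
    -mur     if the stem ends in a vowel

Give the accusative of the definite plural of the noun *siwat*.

siwatapamur

*siwat* — final consonant /t/ (non-nasal) → -ap → *siwatap*.
The final consonant of the plural form *siwatap* is /p/, which is labial, so the definite suffix is -a, giving *siwatapa*.
The definite form *siwatapa* — final sound /a/ (a vowel) → -mur → *siwatapamur*.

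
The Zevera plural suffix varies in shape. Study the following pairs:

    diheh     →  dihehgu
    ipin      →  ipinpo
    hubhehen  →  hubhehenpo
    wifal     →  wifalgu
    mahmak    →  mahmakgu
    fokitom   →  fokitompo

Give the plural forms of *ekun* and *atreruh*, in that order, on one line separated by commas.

The alternation tracks the final consonant of the stem — -po when the stem ends in a nasal (*ipin*, *hubhehen*, *fokitom*); -gu when the stem ends in a non-nasal consonant (*diheh*, *wifal*, *mahmak*).
*ekun* — final consonant /n/ (a nasal) → -po → *ekunpo*.
*atreruh*: final consonant = /h/, non-nasal → -gu → *atreruhgu*.

ekunpo, atreruhgu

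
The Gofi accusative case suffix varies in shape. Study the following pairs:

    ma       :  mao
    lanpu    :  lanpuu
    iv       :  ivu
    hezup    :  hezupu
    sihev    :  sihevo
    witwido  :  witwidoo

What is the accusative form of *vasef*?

The suffix is conditioned by the last vowel: -u when the last vowel of the stem is a high vowel (*lanpu*, *iv*, *hezup*); -o when the last vowel of the stem is a non-high vowel (*ma*, *sihev*, *witwido*).
*vasef*: last vowel = /e/, a non-high vowel → -o → *vasefo*.

vasefo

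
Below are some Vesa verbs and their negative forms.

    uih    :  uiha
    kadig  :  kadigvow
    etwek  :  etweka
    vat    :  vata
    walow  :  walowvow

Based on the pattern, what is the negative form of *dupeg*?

The suffix is conditioned by the final consonant: -a when the stem ends in a voiceless consonant (*uih*, *etwek*, *vat*); -vow when the stem ends in a voiced consonant (*kadig*, *walow*).
*dupeg*: final consonant = /g/, voiced → -vow → *dupegvow*.

dupegvow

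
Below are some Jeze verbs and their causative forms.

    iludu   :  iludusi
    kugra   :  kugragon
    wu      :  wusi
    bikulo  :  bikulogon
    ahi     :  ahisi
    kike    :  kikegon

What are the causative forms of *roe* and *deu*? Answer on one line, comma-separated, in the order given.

roegon, deusi

The suffix is conditioned by the last vowel: -si when the last vowel of the stem is a high vowel (*iludu*, *wu*, *ahi*); -gon when the last vowel of the stem is a non-high vowel (*kugra*, *bikulo*, *kike*).
*roe* — last vowel /e/ (a non-high vowel) → -gon → *roegon*.
Since the last vowel of *deu* is /u/ (a high vowel), it takes -si, giving *deusi*.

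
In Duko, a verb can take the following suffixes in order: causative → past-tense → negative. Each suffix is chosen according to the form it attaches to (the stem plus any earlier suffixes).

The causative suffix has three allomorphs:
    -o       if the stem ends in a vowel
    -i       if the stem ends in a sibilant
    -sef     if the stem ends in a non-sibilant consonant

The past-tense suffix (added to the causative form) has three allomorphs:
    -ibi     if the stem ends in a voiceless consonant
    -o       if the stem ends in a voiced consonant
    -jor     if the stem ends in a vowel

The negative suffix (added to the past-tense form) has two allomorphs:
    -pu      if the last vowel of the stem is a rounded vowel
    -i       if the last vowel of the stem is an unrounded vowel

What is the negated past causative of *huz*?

huzijorpu

The final sound of *huz* is /z/, which is a sibilant, so the causative suffix is -i, giving *huzi*.
The causative form *huzi*: final sound = /i/, a vowel → -jor → *huzijor*.
The past-tense form *huzijor* — last vowel /o/ (a rounded vowel) → -pu → *huzijorpu*.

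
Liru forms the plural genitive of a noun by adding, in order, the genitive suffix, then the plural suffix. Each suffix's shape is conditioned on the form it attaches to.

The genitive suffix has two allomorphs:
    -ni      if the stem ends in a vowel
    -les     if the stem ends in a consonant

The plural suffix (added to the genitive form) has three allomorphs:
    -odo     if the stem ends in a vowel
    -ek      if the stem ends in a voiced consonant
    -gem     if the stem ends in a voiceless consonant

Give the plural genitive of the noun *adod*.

*adod* — final sound /d/ (a consonant) → -les → *adodles*.
The genitive form *adodles* — final sound /s/ (a voiceless consonant) → -gem → *adodlesgem*.

adodlesgem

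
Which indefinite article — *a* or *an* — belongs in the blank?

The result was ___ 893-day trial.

The indefinite article is chosen by the initial *sound* of the following word, not its spelling.
The number *893* is spoken "eight hundred …", beginning with /eɪt/ — a vowel sound.
So the article is *an*: The result was an 893-day trial.

an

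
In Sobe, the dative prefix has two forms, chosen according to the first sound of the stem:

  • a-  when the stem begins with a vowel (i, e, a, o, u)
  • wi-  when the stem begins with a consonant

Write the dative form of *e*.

*e*: first sound = /e/, a vowel → a- → *ae*.

ae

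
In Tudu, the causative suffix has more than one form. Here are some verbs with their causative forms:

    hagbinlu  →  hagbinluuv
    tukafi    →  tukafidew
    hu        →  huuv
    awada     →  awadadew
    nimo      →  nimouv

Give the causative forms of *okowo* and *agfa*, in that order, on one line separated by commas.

okowouv, agfadew

The pattern is rounding harmony: -uv when the last vowel of the stem is a rounded vowel (*hagbinlu*, *hu*, *nimo*); -dew when the last vowel of the stem is an unrounded vowel (*tukafi*, *awada*).
*okowo*: last vowel = /o/, a rounded vowel → -uv → *okowouv*.
The last vowel of *agfa* is /a/, which is an unrounded vowel, so the suffix is -dew, giving *agfadew*.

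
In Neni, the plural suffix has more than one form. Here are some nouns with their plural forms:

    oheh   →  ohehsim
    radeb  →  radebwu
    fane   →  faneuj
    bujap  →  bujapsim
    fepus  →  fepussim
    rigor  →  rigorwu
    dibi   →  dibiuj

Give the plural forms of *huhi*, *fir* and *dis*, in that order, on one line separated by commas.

The suffix is conditioned by the final sound: -sim when the stem ends in a voiceless consonant (*oheh*, *bujap*, *fepus*); -wu when the stem ends in a voiced consonant (*radeb*, *rigor*); -uj when the stem ends in a vowel (*fane*, *dibi*).
The final sound of *huhi* is /i/, which is a vowel, so the suffix is -uj, giving *huhiuj*.
Since the final sound of *fir* is /r/ (a voiced consonant), it takes -wu, giving *firwu*.
The final sound of *dis* is /s/, which is a voiceless consonant, so the suffix is -sim, giving *dissim*.

huhiuj, firwu, dissim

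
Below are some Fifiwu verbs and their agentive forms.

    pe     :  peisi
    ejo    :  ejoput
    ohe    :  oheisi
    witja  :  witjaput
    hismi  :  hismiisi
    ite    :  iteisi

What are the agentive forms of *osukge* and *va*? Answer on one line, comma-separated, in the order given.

osukgeisi, vaput

Looking at the last vowel of each stem: -isi when the last vowel of the stem is a front vowel (*pe*, *ohe*, *hismi*, *ite*); -put when the last vowel of the stem is a back vowel (*ejo*, *witja*).
The last vowel of *osukge* is /e/, which is a front vowel, so the suffix is -isi, giving *osukgeisi*.
Since the last vowel of *va* is /a/ (a back vowel), it takes -put, giving *vaput*.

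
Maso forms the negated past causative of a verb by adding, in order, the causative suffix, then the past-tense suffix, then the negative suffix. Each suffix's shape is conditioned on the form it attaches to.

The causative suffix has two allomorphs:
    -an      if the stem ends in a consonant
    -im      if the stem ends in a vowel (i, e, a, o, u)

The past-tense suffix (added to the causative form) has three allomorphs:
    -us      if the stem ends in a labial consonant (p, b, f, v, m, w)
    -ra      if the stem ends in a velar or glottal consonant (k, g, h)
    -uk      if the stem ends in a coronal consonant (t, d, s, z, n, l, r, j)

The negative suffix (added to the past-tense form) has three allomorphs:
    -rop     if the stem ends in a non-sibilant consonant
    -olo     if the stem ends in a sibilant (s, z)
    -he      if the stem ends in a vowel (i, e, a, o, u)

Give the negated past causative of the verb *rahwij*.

*rahwij*: final sound = /j/, a consonant → -an → *rahwijan*.
The causative form *rahwijan*: final consonant = /n/, coronal → -uk → *rahwijanuk*.
Since the final sound of the past-tense form *rahwijanuk* is /k/ (a non-sibilant consonant), it takes -rop, giving *rahwijanukrop*.

rahwijanukrop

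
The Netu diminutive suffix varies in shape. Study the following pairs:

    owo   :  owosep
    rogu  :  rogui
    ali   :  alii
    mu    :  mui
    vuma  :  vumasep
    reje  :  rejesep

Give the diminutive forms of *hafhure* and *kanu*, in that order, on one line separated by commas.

Looking at the last vowel of each stem: -i when the last vowel of the stem is a high vowel (*rogu*, *ali*, *mu*); -sep when the last vowel of the stem is a non-high vowel (*owo*, *vuma*, *reje*).
The last vowel of *hafhure* is /e/, which is a non-high vowel, so the suffix is -sep, giving *hafhuresep*.
Since the last vowel of *kanu* is /u/ (a high vowel), it takes -i, giving *kanui*.

hafhuresep, kanui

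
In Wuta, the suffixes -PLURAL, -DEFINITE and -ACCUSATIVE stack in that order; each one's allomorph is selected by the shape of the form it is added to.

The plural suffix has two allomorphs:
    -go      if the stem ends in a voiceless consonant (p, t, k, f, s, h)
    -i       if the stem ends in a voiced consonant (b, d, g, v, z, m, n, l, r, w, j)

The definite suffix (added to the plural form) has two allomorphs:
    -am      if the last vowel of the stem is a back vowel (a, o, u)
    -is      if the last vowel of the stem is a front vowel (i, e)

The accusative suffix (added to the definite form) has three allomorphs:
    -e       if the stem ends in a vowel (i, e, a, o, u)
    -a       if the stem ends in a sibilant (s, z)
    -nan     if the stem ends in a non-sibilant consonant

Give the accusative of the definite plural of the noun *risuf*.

Since the final consonant of *risuf* is /f/ (voiceless), it takes -go, giving *risufgo*.
The plural form *risufgo* — last vowel /o/ (a back vowel) → -am → *risufgoam*.
Since the final sound of the definite form *risufgoam* is /m/ (a non-sibilant consonant), it takes -nan, giving *risufgoamnan*.

risufgoamnan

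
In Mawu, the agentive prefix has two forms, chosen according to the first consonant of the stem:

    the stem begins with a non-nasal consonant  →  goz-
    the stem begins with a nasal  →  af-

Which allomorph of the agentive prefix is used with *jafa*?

Since the first consonant of *jafa* is /j/ (non-nasal), it takes goz-.

goz-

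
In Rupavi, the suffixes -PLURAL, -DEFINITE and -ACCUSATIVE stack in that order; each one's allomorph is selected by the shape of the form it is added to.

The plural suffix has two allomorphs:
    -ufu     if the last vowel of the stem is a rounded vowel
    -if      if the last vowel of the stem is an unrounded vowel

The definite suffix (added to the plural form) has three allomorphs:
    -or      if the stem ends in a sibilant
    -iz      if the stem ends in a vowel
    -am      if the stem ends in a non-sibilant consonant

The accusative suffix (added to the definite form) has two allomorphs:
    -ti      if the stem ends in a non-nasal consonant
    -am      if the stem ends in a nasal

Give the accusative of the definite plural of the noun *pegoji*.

*pegoji* — last vowel /i/ (an unrounded vowel) → -if → *pegojiif*.
The final sound of the plural form *pegojiif* is /f/, which is a non-sibilant consonant, so the definite suffix is -am, giving *pegojiifam*.
Since the final consonant of the definite form *pegojiifam* is /m/ (a nasal), it takes -am, giving *pegojiifamam*.

pegojiifamam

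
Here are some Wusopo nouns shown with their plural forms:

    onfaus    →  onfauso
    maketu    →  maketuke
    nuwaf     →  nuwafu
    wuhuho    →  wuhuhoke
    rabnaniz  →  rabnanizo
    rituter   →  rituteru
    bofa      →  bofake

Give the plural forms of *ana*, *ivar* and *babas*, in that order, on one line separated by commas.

The pattern is sibilance of the final sound: -o when the stem ends in a sibilant (*onfaus*, *rabnaniz*); -u when the stem ends in a non-sibilant consonant (*nuwaf*, *rituter*); -ke when the stem ends in a vowel (*maketu*, *wuhuho*, *bofa*).
*ana*: final sound = /a/, a vowel → -ke → *anake*.
*ivar* — final sound /r/ (a non-sibilant consonant) → -u → *ivaru*.
*babas*: final sound = /s/, a sibilant → -o → *babaso*.

anake, ivaru, babaso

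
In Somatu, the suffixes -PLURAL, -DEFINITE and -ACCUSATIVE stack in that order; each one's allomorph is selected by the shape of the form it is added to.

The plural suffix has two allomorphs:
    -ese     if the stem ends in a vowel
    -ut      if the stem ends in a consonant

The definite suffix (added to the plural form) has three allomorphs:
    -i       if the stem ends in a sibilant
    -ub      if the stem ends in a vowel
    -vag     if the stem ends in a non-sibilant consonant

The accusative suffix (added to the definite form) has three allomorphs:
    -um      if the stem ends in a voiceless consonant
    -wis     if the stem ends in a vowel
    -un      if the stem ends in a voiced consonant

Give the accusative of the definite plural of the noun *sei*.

Since the final sound of *sei* is /i/ (a vowel), it takes -ese, giving *seiese*.
The final sound of the plural form *seiese* is /e/, which is a vowel, so the definite suffix is -ub, giving *seieseub*.
The definite form *seieseub*: final sound = /b/, a voiced consonant → -un → *seieseubun*.

seieseubun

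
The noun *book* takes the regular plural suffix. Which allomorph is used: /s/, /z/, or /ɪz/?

/s/

The stem *book* ends in a voiceless non-sibilant consonant.
The plural suffix surfaces as /ɪz/ after sibilants, /s/ after other voiceless consonants, and /z/ after other voiced sounds.
So the plural -s on *book* is pronounced /s/.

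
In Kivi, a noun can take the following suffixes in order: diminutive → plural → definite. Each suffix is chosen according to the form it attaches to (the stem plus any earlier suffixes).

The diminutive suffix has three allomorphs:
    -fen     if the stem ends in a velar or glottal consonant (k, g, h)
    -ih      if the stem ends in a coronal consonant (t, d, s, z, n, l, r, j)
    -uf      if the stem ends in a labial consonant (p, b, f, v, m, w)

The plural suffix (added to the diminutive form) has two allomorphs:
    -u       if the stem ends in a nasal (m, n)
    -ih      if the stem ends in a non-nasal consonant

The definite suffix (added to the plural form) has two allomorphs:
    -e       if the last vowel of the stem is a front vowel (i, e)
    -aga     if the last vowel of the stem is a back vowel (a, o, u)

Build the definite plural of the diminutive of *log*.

logfenuaga

*log*: final consonant = /g/, velar/glottal → -fen → *logfen*.
Since the final consonant of the diminutive form *logfen* is /n/ (a nasal), it takes -u, giving *logfenu*.
The last vowel of the plural form *logfenu* is /u/, which is a back vowel, so the definite suffix is -aga, giving *logfenuaga*.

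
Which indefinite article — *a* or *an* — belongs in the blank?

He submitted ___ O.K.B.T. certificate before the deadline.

The indefinite article is chosen by the initial *sound* of the following word, not its spelling.
The initialism *O.K.B.T.* is read letter by letter; the first letter, O, is pronounced /oʊ/, which begins with a vowel sound.
So the article is *an*: He submitted an O.K.B.T. certificate before the deadline.

an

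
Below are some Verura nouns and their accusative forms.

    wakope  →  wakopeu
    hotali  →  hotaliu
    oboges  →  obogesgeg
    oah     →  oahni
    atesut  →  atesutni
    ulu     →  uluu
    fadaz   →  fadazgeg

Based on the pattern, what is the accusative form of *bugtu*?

The pattern is sibilance of the final sound: -geg when the stem ends in a sibilant (*oboges*, *fadaz*); -ni when the stem ends in a non-sibilant consonant (*oah*, *atesut*); -u when the stem ends in a vowel (*wakope*, *hotali*, *ulu*).
The final sound of *bugtu* is /u/, which is a vowel, so the suffix is -u, giving *bugtuu*.

bugtuu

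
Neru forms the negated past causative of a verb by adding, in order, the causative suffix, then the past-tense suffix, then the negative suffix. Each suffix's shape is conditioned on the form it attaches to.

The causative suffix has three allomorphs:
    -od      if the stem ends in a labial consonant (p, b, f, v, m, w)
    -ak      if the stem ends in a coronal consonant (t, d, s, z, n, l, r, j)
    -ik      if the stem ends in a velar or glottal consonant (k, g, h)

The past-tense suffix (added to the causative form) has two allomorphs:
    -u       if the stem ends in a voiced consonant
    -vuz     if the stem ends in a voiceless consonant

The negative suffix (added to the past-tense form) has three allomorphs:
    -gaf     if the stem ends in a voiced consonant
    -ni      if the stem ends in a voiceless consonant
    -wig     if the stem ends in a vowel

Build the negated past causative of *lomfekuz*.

*lomfekuz*: final consonant = /z/, coronal → -ak → *lomfekuzak*.
The final consonant of the causative form *lomfekuzak* is /k/, which is voiceless, so the past-tense suffix is -vuz, giving *lomfekuzakvuz*.
The final sound of the past-tense form *lomfekuzakvuz* is /z/, which is a voiced consonant, so the negative suffix is -gaf, giving *lomfekuzakvuzgaf*.

lomfekuzakvuzgaf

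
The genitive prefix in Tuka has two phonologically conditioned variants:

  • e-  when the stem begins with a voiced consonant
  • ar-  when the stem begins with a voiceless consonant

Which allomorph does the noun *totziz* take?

ar-

The first consonant of *totziz* is /t/, which is voiceless, so the prefix is ar-.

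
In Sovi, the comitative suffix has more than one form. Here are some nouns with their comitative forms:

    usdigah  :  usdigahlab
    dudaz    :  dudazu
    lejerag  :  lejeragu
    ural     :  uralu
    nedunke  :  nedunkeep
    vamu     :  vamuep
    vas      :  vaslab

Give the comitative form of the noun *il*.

ilu

The alternation tracks the final sound of the stem — -lab when the stem ends in a voiceless consonant (*usdigah*, *vas*); -u when the stem ends in a voiced consonant (*dudaz*, *lejerag*, *ural*); -ep when the stem ends in a vowel (*nedunke*, *vamu*).
*il* — final sound /l/ (a voiced consonant) → -u → *ilu*.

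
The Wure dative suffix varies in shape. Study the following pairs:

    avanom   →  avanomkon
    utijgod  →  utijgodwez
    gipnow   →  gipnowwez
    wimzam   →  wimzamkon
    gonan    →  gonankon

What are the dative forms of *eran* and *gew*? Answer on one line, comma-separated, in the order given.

Looking at the final consonant of each stem: -kon when the stem ends in a nasal (*avanom*, *wimzam*, *gonan*); -wez when the stem ends in a non-nasal consonant (*utijgod*, *gipnow*).
*eran* — final consonant /n/ (a nasal) → -kon → *erankon*.
*gew* — final consonant /w/ (non-nasal) → -wez → *gewwez*.

erankon, gewwez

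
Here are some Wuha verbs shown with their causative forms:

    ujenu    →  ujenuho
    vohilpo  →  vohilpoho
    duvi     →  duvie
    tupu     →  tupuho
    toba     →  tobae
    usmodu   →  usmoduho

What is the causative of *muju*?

The pattern is rounding harmony: -ho when the last vowel of the stem is a rounded vowel (*ujenu*, *vohilpo*, *tupu*, *usmodu*); -e when the last vowel of the stem is an unrounded vowel (*duvi*, *toba*).
*muju* — last vowel /u/ (a rounded vowel) → -ho → *mujuho*.

mujuho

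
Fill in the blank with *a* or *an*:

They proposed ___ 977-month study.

a

The indefinite article is chosen by the initial *sound* of the following word, not its spelling.
The number *977* is spoken "nine hundred …", beginning with /naɪn/ — a consonant sound.
So the article is *a*: They proposed a 977-month study.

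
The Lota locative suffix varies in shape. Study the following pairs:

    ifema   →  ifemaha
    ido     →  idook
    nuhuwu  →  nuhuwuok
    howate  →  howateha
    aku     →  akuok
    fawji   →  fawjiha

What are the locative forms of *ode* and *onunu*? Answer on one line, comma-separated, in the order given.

The suffix is conditioned by the last vowel: -ok when the last vowel of the stem is a rounded vowel (*ido*, *nuhuwu*, *aku*); -ha when the last vowel of the stem is an unrounded vowel (*ifema*, *howate*, *fawji*).
The last vowel of *ode* is /e/, which is an unrounded vowel, so the suffix is -ha, giving *odeha*.
*onunu* — last vowel /u/ (a rounded vowel) → -ok → *onunuok*.

odeha, onunuok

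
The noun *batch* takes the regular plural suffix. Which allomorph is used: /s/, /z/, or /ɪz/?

The stem *batch* ends in a sibilant (/s, z, ʃ, ʒ, tʃ, dʒ/).
The plural suffix surfaces as /ɪz/ after sibilants, /s/ after other voiceless consonants, and /z/ after other voiced sounds.
So the plural -s on *batch* is pronounced /ɪz/.

/ɪz/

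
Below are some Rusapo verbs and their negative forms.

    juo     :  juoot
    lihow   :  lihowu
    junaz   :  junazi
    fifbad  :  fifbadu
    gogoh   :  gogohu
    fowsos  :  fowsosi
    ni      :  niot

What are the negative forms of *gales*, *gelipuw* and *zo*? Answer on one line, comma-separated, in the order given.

galesi, gelipuwu, zoot

The suffix is conditioned by the final sound: -i when the stem ends in a sibilant (*junaz*, *fowsos*); -u when the stem ends in a non-sibilant consonant (*lihow*, *fifbad*, *gogoh*); -ot when the stem ends in a vowel (*juo*, *ni*).
*gales* — final sound /s/ (a sibilant) → -i → *galesi*.
*gelipuw* — final sound /w/ (a non-sibilant consonant) → -u → *gelipuwu*.
Since the final sound of *zo* is /o/ (a vowel), it takes -ot, giving *zoot*.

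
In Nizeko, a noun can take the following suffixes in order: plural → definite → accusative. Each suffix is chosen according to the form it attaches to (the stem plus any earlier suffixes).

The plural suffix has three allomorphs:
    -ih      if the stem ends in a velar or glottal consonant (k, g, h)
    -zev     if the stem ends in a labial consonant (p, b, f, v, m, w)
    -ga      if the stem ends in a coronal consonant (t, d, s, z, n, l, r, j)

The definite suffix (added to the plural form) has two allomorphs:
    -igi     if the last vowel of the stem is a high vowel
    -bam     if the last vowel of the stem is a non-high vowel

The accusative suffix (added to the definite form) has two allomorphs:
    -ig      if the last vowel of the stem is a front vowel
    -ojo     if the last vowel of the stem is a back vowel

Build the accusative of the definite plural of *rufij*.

rufijgabamojo

Since the final consonant of *rufij* is /j/ (coronal), it takes -ga, giving *rufijga*.
The plural form *rufijga*: last vowel = /a/, a non-high vowel → -bam → *rufijgabam*.
The definite form *rufijgabam*: last vowel = /a/, a back vowel → -ojo → *rufijgabamojo*.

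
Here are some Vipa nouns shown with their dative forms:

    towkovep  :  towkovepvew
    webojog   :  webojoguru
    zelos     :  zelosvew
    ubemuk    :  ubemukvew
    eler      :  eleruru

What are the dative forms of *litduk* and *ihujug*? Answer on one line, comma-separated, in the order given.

litdukvew, ihujuguru

The alternation tracks the final consonant of the stem — -vew when the stem ends in a voiceless consonant (*towkovep*, *zelos*, *ubemuk*); -uru when the stem ends in a voiced consonant (*webojog*, *eler*).
Since the final consonant of *litduk* is /k/ (voiceless), it takes -vew, giving *litdukvew*.
Since the final consonant of *ihujug* is /g/ (voiced), it takes -uru, giving *ihujuguru*.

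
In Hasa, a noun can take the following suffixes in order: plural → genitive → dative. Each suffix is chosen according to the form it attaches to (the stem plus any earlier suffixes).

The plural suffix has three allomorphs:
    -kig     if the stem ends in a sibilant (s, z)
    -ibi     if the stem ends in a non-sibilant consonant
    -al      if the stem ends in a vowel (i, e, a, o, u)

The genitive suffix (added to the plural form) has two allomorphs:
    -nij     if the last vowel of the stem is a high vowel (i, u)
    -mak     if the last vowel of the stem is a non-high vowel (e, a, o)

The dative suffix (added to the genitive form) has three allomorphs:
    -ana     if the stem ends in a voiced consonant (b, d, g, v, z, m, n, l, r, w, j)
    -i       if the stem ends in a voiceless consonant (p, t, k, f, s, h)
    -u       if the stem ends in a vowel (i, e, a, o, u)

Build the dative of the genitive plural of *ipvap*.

Since the final sound of *ipvap* is /p/ (a non-sibilant consonant), it takes -ibi, giving *ipvapibi*.
The last vowel of the plural form *ipvapibi* is /i/, which is a high vowel, so the genitive suffix is -nij, giving *ipvapibinij*.
Since the final sound of the genitive form *ipvapibinij* is /j/ (a voiced consonant), it takes -ana, giving *ipvapibinijana*.

ipvapibinijana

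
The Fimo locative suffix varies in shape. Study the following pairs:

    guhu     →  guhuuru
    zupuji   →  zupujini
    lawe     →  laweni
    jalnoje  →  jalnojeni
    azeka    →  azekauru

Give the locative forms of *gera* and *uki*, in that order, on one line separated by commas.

Looking at the last vowel of each stem: -ni when the last vowel of the stem is a front vowel (*zupuji*, *lawe*, *jalnoje*); -uru when the last vowel of the stem is a back vowel (*guhu*, *azeka*).
*gera*: last vowel = /a/, a back vowel → -uru → *gerauru*.
*uki* — last vowel /i/ (a front vowel) → -ni → *ukini*.

gerauru, ukini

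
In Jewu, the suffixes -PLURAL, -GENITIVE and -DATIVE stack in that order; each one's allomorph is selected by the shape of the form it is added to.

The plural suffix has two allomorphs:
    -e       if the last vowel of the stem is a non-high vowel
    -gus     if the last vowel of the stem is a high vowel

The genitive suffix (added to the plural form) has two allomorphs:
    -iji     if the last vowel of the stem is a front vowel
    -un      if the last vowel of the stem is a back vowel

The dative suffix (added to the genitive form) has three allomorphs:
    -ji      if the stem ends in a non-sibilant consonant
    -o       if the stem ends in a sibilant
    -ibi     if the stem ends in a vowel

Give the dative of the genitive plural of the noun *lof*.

lofeijiibi

*lof* — last vowel /o/ (a non-high vowel) → -e → *lofe*.
The plural form *lofe*: last vowel = /e/, a front vowel → -iji → *lofeiji*.
The final sound of the genitive form *lofeiji* is /i/, which is a vowel, so the dative suffix is -ibi, giving *lofeijiibi*.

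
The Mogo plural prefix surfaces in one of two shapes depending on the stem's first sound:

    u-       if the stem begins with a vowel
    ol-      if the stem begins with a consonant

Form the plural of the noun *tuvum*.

oltuvum

The first sound of *tuvum* is /t/, which is a consonant, so the prefix is ol-, giving *oltuvum*.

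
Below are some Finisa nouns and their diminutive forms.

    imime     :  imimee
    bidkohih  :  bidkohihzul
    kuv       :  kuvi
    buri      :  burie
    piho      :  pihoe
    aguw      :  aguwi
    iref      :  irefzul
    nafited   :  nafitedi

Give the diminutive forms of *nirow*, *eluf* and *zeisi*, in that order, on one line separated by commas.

The suffix is conditioned by the final sound: -zul when the stem ends in a voiceless consonant (*bidkohih*, *iref*); -i when the stem ends in a voiced consonant (*kuv*, *aguw*, *nafited*); -e when the stem ends in a vowel (*imime*, *buri*, *piho*).
*nirow*: final sound = /w/, a voiced consonant → -i → *nirowi*.
*eluf*: final sound = /f/, a voiceless consonant → -zul → *elufzul*.
Since the final sound of *zeisi* is /i/ (a vowel), it takes -e, giving *zeisie*.

nirowi, elufzul, zeisie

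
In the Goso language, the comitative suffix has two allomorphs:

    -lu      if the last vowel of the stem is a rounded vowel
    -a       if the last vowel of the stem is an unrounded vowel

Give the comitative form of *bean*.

The last vowel of *bean* is /a/, which is an unrounded vowel, so the suffix is -a, giving *beana*.

beana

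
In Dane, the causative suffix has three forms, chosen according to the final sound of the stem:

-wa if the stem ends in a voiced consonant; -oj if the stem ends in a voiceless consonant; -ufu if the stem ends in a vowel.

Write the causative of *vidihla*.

vidihlaufu

The final sound of *vidihla* is /a/, which is a vowel, so the suffix is -ufu, giving *vidihlaufu*.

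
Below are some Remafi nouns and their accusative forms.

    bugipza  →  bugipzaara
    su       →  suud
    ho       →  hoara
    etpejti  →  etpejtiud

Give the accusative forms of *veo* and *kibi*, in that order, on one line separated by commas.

veoara, kibiud

Looking at the last vowel of each stem: -ud when the last vowel of the stem is a high vowel (*su*, *etpejti*); -ara when the last vowel of the stem is a non-high vowel (*bugipza*, *ho*).
*veo*: last vowel = /o/, a non-high vowel → -ara → *veoara*.
Since the last vowel of *kibi* is /i/ (a high vowel), it takes -ud, giving *kibiud*.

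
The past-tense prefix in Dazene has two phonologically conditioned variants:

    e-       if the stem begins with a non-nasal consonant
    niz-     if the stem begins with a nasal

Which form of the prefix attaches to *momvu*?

niz-

*momvu* — first consonant /m/ (a nasal) → niz-.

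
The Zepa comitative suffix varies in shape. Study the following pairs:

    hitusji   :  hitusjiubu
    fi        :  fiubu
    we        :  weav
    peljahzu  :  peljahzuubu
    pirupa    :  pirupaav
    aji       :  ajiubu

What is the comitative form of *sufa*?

The suffix is conditioned by the last vowel: -ubu when the last vowel of the stem is a high vowel (*hitusji*, *fi*, *peljahzu*, *aji*); -av when the last vowel of the stem is a non-high vowel (*we*, *pirupa*).
Since the last vowel of *sufa* is /a/ (a non-high vowel), it takes -av, giving *sufaav*.

sufaav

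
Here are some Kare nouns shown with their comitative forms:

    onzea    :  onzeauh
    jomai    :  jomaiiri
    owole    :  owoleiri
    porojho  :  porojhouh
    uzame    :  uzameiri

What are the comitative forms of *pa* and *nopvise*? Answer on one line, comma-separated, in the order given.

Looking at the last vowel of each stem: -iri when the last vowel of the stem is a front vowel (*jomai*, *owole*, *uzame*); -uh when the last vowel of the stem is a back vowel (*onzea*, *porojho*).
The last vowel of *pa* is /a/, which is a back vowel, so the suffix is -uh, giving *pauh*.
The last vowel of *nopvise* is /e/, which is a front vowel, so the suffix is -iri, giving *nopviseiri*.

pauh, nopviseiri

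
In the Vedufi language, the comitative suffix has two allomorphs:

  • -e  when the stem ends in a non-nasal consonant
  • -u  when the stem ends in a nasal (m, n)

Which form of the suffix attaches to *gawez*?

-e

Since the final consonant of *gawez* is /z/ (non-nasal), it takes -e.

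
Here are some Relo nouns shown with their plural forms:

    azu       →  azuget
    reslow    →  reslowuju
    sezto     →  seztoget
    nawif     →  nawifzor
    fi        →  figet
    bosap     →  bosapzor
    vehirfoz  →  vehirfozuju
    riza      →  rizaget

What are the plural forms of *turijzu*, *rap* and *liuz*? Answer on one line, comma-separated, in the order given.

Looking at the final sound of each stem: -zor when the stem ends in a voiceless consonant (*nawif*, *bosap*); -uju when the stem ends in a voiced consonant (*reslow*, *vehirfoz*); -get when the stem ends in a vowel (*azu*, *sezto*, *fi*, *riza*).
Since the final sound of *turijzu* is /u/ (a vowel), it takes -get, giving *turijzuget*.
*rap*: final sound = /p/, a voiceless consonant → -zor → *rapzor*.
*liuz*: final sound = /z/, a voiced consonant → -uju → *liuzuju*.

turijzuget, rapzor, liuzuju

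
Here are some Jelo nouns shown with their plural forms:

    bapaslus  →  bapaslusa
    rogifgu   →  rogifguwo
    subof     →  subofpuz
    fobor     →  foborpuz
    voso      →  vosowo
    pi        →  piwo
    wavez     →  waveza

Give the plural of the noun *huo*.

The pattern is sibilance of the final sound: -a when the stem ends in a sibilant (*bapaslus*, *wavez*); -puz when the stem ends in a non-sibilant consonant (*subof*, *fobor*); -wo when the stem ends in a vowel (*rogifgu*, *voso*, *pi*).
The final sound of *huo* is /o/, which is a vowel, so the suffix is -wo, giving *huowo*.

huowo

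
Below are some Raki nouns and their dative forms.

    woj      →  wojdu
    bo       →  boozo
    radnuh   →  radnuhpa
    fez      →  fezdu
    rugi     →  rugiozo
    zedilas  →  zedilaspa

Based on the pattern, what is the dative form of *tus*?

Looking at the final sound of each stem: -pa when the stem ends in a voiceless consonant (*radnuh*, *zedilas*); -du when the stem ends in a voiced consonant (*woj*, *fez*); -ozo when the stem ends in a vowel (*bo*, *rugi*).
*tus* — final sound /s/ (a voiceless consonant) → -pa → *tuspa*.

tuspa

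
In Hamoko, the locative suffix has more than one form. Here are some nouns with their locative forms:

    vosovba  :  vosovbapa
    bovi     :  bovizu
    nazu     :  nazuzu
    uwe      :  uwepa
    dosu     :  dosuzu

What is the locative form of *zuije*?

Looking at the last vowel of each stem: -zu when the last vowel of the stem is a high vowel (*bovi*, *nazu*, *dosu*); -pa when the last vowel of the stem is a non-high vowel (*vosovba*, *uwe*).
Since the last vowel of *zuije* is /e/ (a non-high vowel), it takes -pa, giving *zuijepa*.

zuijepa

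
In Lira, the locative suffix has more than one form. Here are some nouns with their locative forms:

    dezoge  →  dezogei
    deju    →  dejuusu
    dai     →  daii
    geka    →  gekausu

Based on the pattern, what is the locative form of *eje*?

Looking at the last vowel of each stem: -i when the last vowel of the stem is a front vowel (*dezoge*, *dai*); -usu when the last vowel of the stem is a back vowel (*deju*, *geka*).
Since the last vowel of *eje* is /e/ (a front vowel), it takes -i, giving *ejei*.

ejei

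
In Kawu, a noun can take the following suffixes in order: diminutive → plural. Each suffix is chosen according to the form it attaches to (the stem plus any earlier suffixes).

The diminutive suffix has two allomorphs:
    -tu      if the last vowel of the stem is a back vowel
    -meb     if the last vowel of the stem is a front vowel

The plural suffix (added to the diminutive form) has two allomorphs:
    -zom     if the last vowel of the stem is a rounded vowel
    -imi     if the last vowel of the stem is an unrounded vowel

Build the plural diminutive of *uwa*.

*uwa* — last vowel /a/ (a back vowel) → -tu → *uwatu*.
The diminutive form *uwatu*: last vowel = /u/, a rounded vowel → -zom → *uwatuzom*.

uwatuzom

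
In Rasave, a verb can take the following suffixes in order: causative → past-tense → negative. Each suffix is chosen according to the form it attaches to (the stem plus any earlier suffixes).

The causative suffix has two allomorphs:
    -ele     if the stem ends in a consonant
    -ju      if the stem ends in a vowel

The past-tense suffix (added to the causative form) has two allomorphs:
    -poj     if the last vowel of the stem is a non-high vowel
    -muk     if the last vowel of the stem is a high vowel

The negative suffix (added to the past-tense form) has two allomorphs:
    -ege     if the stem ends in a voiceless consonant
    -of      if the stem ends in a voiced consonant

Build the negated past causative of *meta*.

metajumukege

The final sound of *meta* is /a/, which is a vowel, so the causative suffix is -ju, giving *metaju*.
The causative form *metaju*: last vowel = /u/, a high vowel → -muk → *metajumuk*.
The final consonant of the past-tense form *metajumuk* is /k/, which is voiceless, so the negative suffix is -ege, giving *metajumukege*.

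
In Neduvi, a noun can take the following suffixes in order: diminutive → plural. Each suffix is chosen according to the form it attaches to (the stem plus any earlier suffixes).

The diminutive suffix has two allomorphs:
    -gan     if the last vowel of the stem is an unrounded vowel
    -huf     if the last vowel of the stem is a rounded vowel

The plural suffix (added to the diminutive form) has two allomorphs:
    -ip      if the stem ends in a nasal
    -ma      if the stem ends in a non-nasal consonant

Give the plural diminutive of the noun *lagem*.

The last vowel of *lagem* is /e/, which is an unrounded vowel, so the diminutive suffix is -gan, giving *lagemgan*.
The diminutive form *lagemgan* — final consonant /n/ (a nasal) → -ip → *lagemganip*.

lagemganip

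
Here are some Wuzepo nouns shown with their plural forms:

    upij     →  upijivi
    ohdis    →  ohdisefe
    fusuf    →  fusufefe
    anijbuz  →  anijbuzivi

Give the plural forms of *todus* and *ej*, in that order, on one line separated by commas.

The alternation tracks the final consonant of the stem — -efe when the stem ends in a voiceless consonant (*ohdis*, *fusuf*); -ivi when the stem ends in a voiced consonant (*upij*, *anijbuz*).
*todus* — final consonant /s/ (voiceless) → -efe → *todusefe*.
The final consonant of *ej* is /j/, which is voiced, so the suffix is -ivi, giving *ejivi*.

todusefe, ejivi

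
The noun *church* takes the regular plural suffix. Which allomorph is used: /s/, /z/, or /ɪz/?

/ɪz/

The stem *church* ends in a sibilant (/s, z, ʃ, ʒ, tʃ, dʒ/).
The plural suffix surfaces as /ɪz/ after sibilants, /s/ after other voiceless consonants, and /z/ after other voiced sounds.
So the plural -s on *church* is pronounced /ɪz/.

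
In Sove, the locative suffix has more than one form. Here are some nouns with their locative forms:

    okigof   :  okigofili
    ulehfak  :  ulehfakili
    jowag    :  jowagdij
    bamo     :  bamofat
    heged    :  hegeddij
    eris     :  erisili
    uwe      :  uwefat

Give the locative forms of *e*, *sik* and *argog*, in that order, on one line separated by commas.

The pattern is voicing of the final sound: -ili when the stem ends in a voiceless consonant (*okigof*, *ulehfak*, *eris*); -dij when the stem ends in a voiced consonant (*jowag*, *heged*); -fat when the stem ends in a vowel (*bamo*, *uwe*).
*e*: final sound = /e/, a vowel → -fat → *efat*.
The final sound of *sik* is /k/, which is a voiceless consonant, so the suffix is -ili, giving *sikili*.
The final sound of *argog* is /g/, which is a voiced consonant, so the suffix is -dij, giving *argogdij*.

efat, sikili, argogdij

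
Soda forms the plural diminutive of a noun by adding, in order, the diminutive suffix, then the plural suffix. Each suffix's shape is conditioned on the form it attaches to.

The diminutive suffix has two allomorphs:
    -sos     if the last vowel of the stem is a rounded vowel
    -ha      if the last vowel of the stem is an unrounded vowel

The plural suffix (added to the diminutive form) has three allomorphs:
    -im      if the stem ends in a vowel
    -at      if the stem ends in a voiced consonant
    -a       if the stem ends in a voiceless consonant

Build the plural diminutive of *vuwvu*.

Since the last vowel of *vuwvu* is /u/ (a rounded vowel), it takes -sos, giving *vuwvusos*.
The final sound of the diminutive form *vuwvusos* is /s/, which is a voiceless consonant, so the plural suffix is -a, giving *vuwvusosa*.

vuwvusosa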